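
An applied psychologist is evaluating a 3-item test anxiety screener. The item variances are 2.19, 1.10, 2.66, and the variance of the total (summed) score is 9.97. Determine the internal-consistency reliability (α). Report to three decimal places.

α = 0.605

Σσᵢ² = 2.19 + 1.10 + 2.66 = 5.95
α = (k/(k−1))·(1 − Σσᵢ²/Var(T)) = (3/2)·(1 − 5.95/9.97) = 0.605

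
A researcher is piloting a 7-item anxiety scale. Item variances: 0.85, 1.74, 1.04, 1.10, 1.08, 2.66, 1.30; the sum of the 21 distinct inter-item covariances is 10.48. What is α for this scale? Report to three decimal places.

α = 0.796

ΣVar(i) = 0.85 + 1.74 + 1.04 + 1.10 + 1.08 + 2.66 + 1.30 = 9.77
Sum of distinct covariances = 10.48
σ²_total = ΣVar(i) + 2·Σcov = 9.77 + 2 × 10.48 = 30.73
α = (7/6)·(1 − 9.77/30.73) = 0.796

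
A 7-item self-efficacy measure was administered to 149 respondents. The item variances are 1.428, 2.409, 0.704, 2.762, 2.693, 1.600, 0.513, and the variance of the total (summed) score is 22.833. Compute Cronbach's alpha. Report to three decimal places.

sum of item variances = 1.428 + 2.409 + 0.704 + 2.762 + 2.693 + 1.600 + 0.513 = 12.109
α = (k/(k−1))·(1 − sum of item variances/Var(T)) = (7/6)·(1 − 12.109/22.833) = 0.548

α = 0.548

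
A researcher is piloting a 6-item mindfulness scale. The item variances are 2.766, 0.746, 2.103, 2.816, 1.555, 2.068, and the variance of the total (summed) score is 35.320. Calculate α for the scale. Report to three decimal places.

α = 0.790

Σσᵢ² = 2.766 + 0.746 + 2.103 + 2.816 + 1.555 + 2.068 = 12.054
α = (k/(k−1))·(1 − Σσᵢ²/total variance) = (6/5)·(1 − 12.054/35.320) = 0.790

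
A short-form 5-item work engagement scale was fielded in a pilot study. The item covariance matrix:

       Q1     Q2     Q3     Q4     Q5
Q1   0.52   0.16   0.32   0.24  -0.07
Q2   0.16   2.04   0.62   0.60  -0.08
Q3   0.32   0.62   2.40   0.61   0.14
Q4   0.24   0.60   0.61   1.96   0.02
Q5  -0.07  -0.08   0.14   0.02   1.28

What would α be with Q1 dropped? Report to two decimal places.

Remaining items: Q2, Q3, Q4, Q5 (k = 4).
Σσᵢ² = 2.04 + 2.40 + 1.96 + 1.28 = 7.68
σ²_total = 7.68 + 2 × 1.91 = 11.50
α (item deleted) = (4/3)·(1 − 7.68/11.50) = 0.44

α = 0.44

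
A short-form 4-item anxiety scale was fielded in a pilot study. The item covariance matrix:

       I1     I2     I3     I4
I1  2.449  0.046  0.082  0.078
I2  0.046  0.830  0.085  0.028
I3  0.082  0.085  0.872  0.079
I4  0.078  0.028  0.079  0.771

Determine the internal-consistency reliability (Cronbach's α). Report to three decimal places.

Cronbach's α = 0.186

Σσ²ᵢ = 2.449 + 0.830 + 0.872 + 0.771 = 4.922
Σ_{i<j} σ_ij = 0.398
σ²_T = 4.922 + 2 × 0.398 = 5.718
α = (k/(k−1))·(1 − Σσ²ᵢ/σ²_T) = (4/3)·(1 − 4.922/5.718) = 0.186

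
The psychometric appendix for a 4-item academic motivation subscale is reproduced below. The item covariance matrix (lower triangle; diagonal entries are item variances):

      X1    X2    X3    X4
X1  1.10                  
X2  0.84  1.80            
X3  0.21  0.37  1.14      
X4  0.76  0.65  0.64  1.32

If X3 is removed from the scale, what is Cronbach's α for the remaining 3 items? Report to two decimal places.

Remaining items: X1, X2, X4 (k = 3).
sum of item variances = 1.10 + 1.80 + 1.32 = 4.22
σ²_T = 4.22 + 2 × 2.25 = 8.72
α (item deleted) = (3/2)·(1 − 4.22/8.72) = 0.77

Cronbach's α = 0.77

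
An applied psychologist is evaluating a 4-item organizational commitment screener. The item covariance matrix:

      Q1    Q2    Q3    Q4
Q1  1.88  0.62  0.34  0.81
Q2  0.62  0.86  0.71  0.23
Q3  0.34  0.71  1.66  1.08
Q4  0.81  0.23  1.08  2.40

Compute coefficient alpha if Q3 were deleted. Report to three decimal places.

Remaining items: Q1, Q2, Q4 (k = 3).
sum of item variances = 1.88 + 0.86 + 2.40 = 5.14
total variance = 5.14 + 2 × 1.66 = 8.46
α (item deleted) = (3/2)·(1 − 5.14/8.46) = 0.589

α = 0.589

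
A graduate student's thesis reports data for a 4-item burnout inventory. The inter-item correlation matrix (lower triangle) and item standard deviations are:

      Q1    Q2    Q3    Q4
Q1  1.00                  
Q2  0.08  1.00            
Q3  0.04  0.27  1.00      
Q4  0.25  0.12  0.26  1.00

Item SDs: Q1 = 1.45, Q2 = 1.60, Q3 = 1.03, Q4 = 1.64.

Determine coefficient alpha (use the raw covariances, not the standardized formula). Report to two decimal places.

Σσ²ᵢ = 1.45² + 1.60² + 1.03² + 1.64² = 8.4130
Covariances σ_ij = r_ij · s_i · s_j:
  σ(Q1,Q2) = 0.08 × 1.45 × 1.60 = 0.1856
  σ(Q1,Q3) = 0.04 × 1.45 × 1.03 = 0.0597
  σ(Q1,Q4) = 0.25 × 1.45 × 1.64 = 0.5945
  σ(Q2,Q3) = 0.27 × 1.60 × 1.03 = 0.4450
  σ(Q2,Q4) = 0.12 × 1.60 × 1.64 = 0.3149
  σ(Q3,Q4) = 0.26 × 1.03 × 1.64 = 0.4392
σ²_T = Σσ²ᵢ + 2·Σσ_ij = 8.4130 + 2 × 2.0389 = 12.4908
α = (4/3)·(1 − 8.4130/12.4908) = 0.44

coefficient alpha = 0.44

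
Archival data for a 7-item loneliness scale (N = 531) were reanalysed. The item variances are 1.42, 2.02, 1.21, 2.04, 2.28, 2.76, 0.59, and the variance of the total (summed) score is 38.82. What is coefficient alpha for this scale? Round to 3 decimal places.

ΣVar(i) = 1.42 + 2.02 + 1.21 + 2.04 + 2.28 + 2.76 + 0.59 = 12.32
α = (k/(k−1))·(1 − ΣVar(i)/Var(T)) = (7/6)·(1 − 12.32/38.82) = 0.796

coefficient alpha = 0.796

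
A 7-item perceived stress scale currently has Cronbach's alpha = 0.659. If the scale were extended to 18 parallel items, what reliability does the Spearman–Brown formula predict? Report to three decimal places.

Length factor m = 18/7 = 2.5714
α' = m·α / (1 + (m−1)·α)
   = 18/7 × 0.659 / (1 + (18/7 − 1) × 0.659)
   = 1.6946 / 2.0356 = 0.832

predicted reliability = 0.832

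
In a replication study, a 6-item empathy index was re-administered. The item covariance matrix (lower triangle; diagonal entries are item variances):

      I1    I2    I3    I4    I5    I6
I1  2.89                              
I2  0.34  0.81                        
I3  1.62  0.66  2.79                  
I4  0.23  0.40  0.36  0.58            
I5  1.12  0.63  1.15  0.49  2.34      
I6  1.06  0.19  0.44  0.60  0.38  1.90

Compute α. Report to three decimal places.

sum of item variances = 2.89 + 0.81 + 2.79 + 0.58 + 2.34 + 1.90 = 11.31
Sum of off-diagonal covariances = 9.67
σ²_T = 11.31 + 2 × 9.67 = 30.65
α = (k/(k−1))·(1 − sum of item variances/σ²_T) = (6/5)·(1 − 11.31/30.65) = 0.757

α = 0.757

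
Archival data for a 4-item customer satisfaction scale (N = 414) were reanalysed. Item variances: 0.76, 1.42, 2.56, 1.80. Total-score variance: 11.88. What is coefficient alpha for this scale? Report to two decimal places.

α = 0.60

sum of item variances = 0.76 + 1.42 + 2.56 + 1.80 = 6.54
α = (k/(k−1))·(1 − sum of item variances/total variance) = (4/3)·(1 − 6.54/11.88) = 0.60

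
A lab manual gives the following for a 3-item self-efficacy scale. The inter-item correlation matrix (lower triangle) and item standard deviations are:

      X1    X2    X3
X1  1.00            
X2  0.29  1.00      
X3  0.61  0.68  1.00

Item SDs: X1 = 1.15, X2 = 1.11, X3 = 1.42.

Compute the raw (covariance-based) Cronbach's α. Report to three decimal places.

Cronbach's α = 0.774

Σσ²ᵢ = 1.15² + 1.11² + 1.42² = 4.5710
Covariances σ_ij = r_ij · s_i · s_j:
  σ(X1,X2) = 0.29 × 1.15 × 1.11 = 0.3702
  σ(X1,X3) = 0.61 × 1.15 × 1.42 = 0.9961
  σ(X2,X3) = 0.68 × 1.11 × 1.42 = 1.0718
σ²_T = Σσ²ᵢ + 2·Σσ_ij = 4.5710 + 2 × 2.4381 = 9.4472
α = (3/2)·(1 − 4.5710/9.4472) = 0.774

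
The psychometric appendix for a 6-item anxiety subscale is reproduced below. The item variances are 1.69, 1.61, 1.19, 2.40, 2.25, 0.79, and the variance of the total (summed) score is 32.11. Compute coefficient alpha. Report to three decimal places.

coefficient alpha = 0.829

Σσ²ᵢ = 1.69 + 1.61 + 1.19 + 2.40 + 2.25 + 0.79 = 9.93
α = (k/(k−1))·(1 − Σσ²ᵢ/σ²_T) = (6/5)·(1 − 9.93/32.11) = 0.829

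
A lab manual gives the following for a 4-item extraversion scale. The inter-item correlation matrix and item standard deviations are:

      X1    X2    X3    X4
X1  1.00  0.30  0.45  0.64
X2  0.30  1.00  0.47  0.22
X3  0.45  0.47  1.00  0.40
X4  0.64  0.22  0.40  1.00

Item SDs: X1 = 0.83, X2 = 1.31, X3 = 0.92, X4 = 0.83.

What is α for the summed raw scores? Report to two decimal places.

Σσ²ᵢ = 0.83² + 1.31² + 0.92² + 0.83² = 3.9403
Covariances σ_ij = r_ij · s_i · s_j:
  σ(X1,X2) = 0.30 × 0.83 × 1.31 = 0.3262
  σ(X1,X3) = 0.45 × 0.83 × 0.92 = 0.3436
  σ(X1,X4) = 0.64 × 0.83 × 0.83 = 0.4409
  σ(X2,X3) = 0.47 × 1.31 × 0.92 = 0.5664
  σ(X2,X4) = 0.22 × 1.31 × 0.83 = 0.2392
  σ(X3,X4) = 0.40 × 0.92 × 0.83 = 0.3054
σ²_T = Σσ²ᵢ + 2·Σσ_ij = 3.9403 + 2 × 2.2217 = 8.3837
α = (4/3)·(1 − 3.9403/8.3837) = 0.71

α = 0.71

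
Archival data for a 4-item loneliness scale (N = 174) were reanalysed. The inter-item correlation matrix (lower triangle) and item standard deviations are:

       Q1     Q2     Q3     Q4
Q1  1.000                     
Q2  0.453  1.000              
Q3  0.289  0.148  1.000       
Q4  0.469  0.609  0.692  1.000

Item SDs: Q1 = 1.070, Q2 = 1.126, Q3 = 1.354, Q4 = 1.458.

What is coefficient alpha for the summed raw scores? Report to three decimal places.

α = 0.765

Σσ²ᵢ = 1.070² + 1.126² + 1.354² + 1.458² = 6.3719
Covariances σ_ij = r_ij · s_i · s_j:
  σ(Q1,Q2) = 0.453 × 1.070 × 1.126 = 0.5458
  σ(Q1,Q3) = 0.289 × 1.070 × 1.354 = 0.4187
  σ(Q1,Q4) = 0.469 × 1.070 × 1.458 = 0.7317
  σ(Q2,Q3) = 0.148 × 1.126 × 1.354 = 0.2256
  σ(Q2,Q4) = 0.609 × 1.126 × 1.458 = 0.9998
  σ(Q3,Q4) = 0.692 × 1.354 × 1.458 = 1.3661
σ²_T = Σσ²ᵢ + 2·Σσ_ij = 6.3719 + 2 × 4.2877 = 14.9473
α = (4/3)·(1 − 6.3719/14.9473) = 0.765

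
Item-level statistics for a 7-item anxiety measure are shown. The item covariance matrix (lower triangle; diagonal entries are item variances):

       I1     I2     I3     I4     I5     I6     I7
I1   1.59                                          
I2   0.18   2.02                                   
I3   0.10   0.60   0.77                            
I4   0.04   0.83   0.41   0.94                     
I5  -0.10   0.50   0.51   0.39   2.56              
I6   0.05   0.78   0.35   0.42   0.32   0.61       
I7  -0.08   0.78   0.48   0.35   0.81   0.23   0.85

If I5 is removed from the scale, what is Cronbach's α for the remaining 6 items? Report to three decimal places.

Remaining items: I1, I2, I3, I4, I6, I7 (k = 6).
sum of item variances = 1.59 + 2.02 + 0.77 + 0.94 + 0.61 + 0.85 = 6.78
Var(T) = 6.78 + 2 × 5.52 = 17.82
α (item deleted) = (6/5)·(1 − 6.78/17.82) = 0.743

α = 0.743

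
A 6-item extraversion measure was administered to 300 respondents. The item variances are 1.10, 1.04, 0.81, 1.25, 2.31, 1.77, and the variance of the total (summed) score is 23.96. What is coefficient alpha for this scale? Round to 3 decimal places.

Σσ²ᵢ = 1.10 + 1.04 + 0.81 + 1.25 + 2.31 + 1.77 = 8.28
α = (k/(k−1))·(1 − Σσ²ᵢ/σ²_total) = (6/5)·(1 − 8.28/23.96) = 0.785

α = 0.785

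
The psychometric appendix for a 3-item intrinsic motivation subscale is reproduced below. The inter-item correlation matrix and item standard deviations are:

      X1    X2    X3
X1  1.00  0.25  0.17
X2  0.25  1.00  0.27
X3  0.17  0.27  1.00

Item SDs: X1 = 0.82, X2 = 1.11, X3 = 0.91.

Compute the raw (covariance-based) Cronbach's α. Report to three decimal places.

Cronbach's α = 0.472

Σσ²ᵢ = 0.82² + 1.11² + 0.91² = 2.7326
Covariances σ_ij = r_ij · s_i · s_j:
  σ(X1,X2) = 0.25 × 0.82 × 1.11 = 0.2276
  σ(X1,X3) = 0.17 × 0.82 × 0.91 = 0.1269
  σ(X2,X3) = 0.27 × 1.11 × 0.91 = 0.2727
σ²_T = Σσ²ᵢ + 2·Σσ_ij = 2.7326 + 2 × 0.6272 = 3.9870
α = (3/2)·(1 − 2.7326/3.9870) = 0.472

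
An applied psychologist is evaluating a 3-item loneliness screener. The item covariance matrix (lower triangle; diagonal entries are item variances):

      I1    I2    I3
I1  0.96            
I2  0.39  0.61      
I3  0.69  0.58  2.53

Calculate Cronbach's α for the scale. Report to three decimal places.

Cronbach's α = 0.671

Σσ²ᵢ = 0.96 + 0.61 + 2.53 = 4.10
Sum of the distinct covariances = 1.66
Var(T) = 4.10 + 2 × 1.66 = 7.42
α = (k/(k−1))·(1 − Σσ²ᵢ/Var(T)) = (3/2)·(1 − 4.10/7.42) = 0.671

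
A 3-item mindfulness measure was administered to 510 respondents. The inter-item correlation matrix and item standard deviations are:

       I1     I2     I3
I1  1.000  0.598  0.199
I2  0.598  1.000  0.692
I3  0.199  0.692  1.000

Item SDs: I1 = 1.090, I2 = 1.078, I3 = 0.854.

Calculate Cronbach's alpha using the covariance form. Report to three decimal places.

Σσ²ᵢ = 1.090² + 1.078² + 0.854² = 3.0795
Covariances σ_ij = r_ij · s_i · s_j:
  σ(I1,I2) = 0.598 × 1.090 × 1.078 = 0.7027
  σ(I1,I3) = 0.199 × 1.090 × 0.854 = 0.1852
  σ(I2,I3) = 0.692 × 1.078 × 0.854 = 0.6371
σ²_T = Σσ²ᵢ + 2·Σσ_ij = 3.0795 + 2 × 1.5250 = 6.1295
α = (3/2)·(1 − 3.0795/6.1295) = 0.746

α = 0.746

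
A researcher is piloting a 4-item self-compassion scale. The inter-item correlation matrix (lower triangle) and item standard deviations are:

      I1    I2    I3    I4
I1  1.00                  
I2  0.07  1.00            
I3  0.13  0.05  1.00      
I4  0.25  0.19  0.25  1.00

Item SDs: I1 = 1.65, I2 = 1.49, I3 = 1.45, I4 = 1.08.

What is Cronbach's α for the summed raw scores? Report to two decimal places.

Σσ²ᵢ = 1.65² + 1.49² + 1.45² + 1.08² = 8.2115
Covariances σ_ij = r_ij · s_i · s_j:
  σ(I1,I2) = 0.07 × 1.65 × 1.49 = 0.1721
  σ(I1,I3) = 0.13 × 1.65 × 1.45 = 0.3110
  σ(I1,I4) = 0.25 × 1.65 × 1.08 = 0.4455
  σ(I2,I3) = 0.05 × 1.49 × 1.45 = 0.1080
  σ(I2,I4) = 0.19 × 1.49 × 1.08 = 0.3057
  σ(I3,I4) = 0.25 × 1.45 × 1.08 = 0.3915
σ²_T = Σσ²ᵢ + 2·Σσ_ij = 8.2115 + 2 × 1.7338 = 11.6791
α = (4/3)·(1 − 8.2115/11.6791) = 0.40

α = 0.40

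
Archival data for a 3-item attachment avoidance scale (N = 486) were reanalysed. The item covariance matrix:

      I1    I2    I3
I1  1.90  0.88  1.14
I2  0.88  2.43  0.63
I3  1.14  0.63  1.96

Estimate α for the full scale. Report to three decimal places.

α = 0.686

Σσ²ᵢ = 1.90 + 2.43 + 1.96 = 6.29
Sum of the distinct covariances = 2.65
σ²_T = 6.29 + 2 × 2.65 = 11.59
α = (k/(k−1))·(1 − Σσ²ᵢ/σ²_T) = (3/2)·(1 − 6.29/11.59) = 0.686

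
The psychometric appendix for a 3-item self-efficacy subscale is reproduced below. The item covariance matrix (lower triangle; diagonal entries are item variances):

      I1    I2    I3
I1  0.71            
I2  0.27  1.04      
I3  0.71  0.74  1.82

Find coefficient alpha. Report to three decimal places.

α = 0.736

Σσ²ᵢ = 0.71 + 1.04 + 1.82 = 3.57
Sum of the distinct covariances = 1.72
total variance = 3.57 + 2 × 1.72 = 7.01
α = (k/(k−1))·(1 − Σσ²ᵢ/total variance) = (3/2)·(1 − 3.57/7.01) = 0.736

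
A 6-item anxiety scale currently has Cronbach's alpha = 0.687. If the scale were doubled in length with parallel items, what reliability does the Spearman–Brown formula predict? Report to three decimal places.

predicted reliability = 0.814

Length factor m = 2
α' = m·α / (1 + (m−1)·α)
   = 2 × 0.687 / (1 + (2 − 1) × 0.687)
   = 1.3740 / 1.6870 = 0.814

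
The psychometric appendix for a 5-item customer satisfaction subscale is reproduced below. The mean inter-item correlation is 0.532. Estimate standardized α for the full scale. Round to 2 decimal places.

standardized α = 0.85

Standardized α = k·r̄ / (1 + (k−1)·r̄) = 5 × 0.532 / (1 + 4 × 0.532)
  = 2.6600 / 3.1280 = 0.85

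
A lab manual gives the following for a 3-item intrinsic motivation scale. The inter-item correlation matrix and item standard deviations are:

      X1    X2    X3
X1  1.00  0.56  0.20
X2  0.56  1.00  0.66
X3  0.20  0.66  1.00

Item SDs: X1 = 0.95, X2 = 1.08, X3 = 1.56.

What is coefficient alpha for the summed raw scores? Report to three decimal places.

Σσ²ᵢ = 0.95² + 1.08² + 1.56² = 4.5025
Covariances σ_ij = r_ij · s_i · s_j:
  σ(X1,X2) = 0.56 × 0.95 × 1.08 = 0.5746
  σ(X1,X3) = 0.20 × 0.95 × 1.56 = 0.2964
  σ(X2,X3) = 0.66 × 1.08 × 1.56 = 1.1120
σ²_T = Σσ²ᵢ + 2·Σσ_ij = 4.5025 + 2 × 1.9830 = 8.4685
α = (3/2)·(1 − 4.5025/8.4685) = 0.702

coefficient alpha = 0.702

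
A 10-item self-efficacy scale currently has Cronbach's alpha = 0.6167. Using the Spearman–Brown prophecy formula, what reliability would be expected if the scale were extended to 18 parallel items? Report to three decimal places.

predicted reliability = 0.743

Length factor m = 18/10 = 1.8000
α' = m·α / (1 + (m−1)·α)
   = 18/10 × 0.6167 / (1 + (18/10 − 1) × 0.6167)
   = 1.1101 / 1.4934 = 0.743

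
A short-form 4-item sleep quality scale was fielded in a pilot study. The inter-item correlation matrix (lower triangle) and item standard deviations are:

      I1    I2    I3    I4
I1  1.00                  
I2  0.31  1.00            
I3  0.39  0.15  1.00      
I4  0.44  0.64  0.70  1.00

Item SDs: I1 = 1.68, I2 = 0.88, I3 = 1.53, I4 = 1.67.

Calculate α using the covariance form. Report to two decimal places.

α = 0.75

Σσ²ᵢ = 1.68² + 0.88² + 1.53² + 1.67² = 8.7266
Covariances σ_ij = r_ij · s_i · s_j:
  σ(I1,I2) = 0.31 × 1.68 × 0.88 = 0.4583
  σ(I1,I3) = 0.39 × 1.68 × 1.53 = 1.0025
  σ(I1,I4) = 0.44 × 1.68 × 1.67 = 1.2345
  σ(I2,I3) = 0.15 × 0.88 × 1.53 = 0.2020
  σ(I2,I4) = 0.64 × 0.88 × 1.67 = 0.9405
  σ(I3,I4) = 0.70 × 1.53 × 1.67 = 1.7886
σ²_T = Σσ²ᵢ + 2·Σσ_ij = 8.7266 + 2 × 5.6264 = 19.9794
α = (4/3)·(1 − 8.7266/19.9794) = 0.75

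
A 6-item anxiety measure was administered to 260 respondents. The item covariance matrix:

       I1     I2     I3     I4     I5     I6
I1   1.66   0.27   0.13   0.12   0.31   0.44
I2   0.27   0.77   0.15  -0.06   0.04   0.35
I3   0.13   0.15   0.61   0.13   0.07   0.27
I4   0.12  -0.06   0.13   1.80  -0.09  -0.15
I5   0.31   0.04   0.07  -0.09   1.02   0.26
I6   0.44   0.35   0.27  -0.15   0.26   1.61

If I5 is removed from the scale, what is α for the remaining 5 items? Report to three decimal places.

α = 0.423

Remaining items: I1, I2, I3, I4, I6 (k = 5).
Σσ²ᵢ = 1.66 + 0.77 + 0.61 + 1.80 + 1.61 = 6.45
Var(T) = 6.45 + 2 × 1.65 = 9.75
α (item deleted) = (5/4)·(1 − 6.45/9.75) = 0.423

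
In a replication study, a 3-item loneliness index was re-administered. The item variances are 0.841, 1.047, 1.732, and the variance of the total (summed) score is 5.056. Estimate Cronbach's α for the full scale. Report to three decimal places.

ΣVar(i) = 0.841 + 1.047 + 1.732 = 3.620
α = (k/(k−1))·(1 − ΣVar(i)/σ²_T) = (3/2)·(1 − 3.620/5.056) = 0.426

α = 0.426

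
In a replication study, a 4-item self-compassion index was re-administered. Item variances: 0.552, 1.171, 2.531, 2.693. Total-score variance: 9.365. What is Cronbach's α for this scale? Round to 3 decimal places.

Cronbach's α = 0.344

Σσ²ᵢ = 0.552 + 1.171 + 2.531 + 2.693 = 6.947
α = (k/(k−1))·(1 − Σσ²ᵢ/total variance) = (4/3)·(1 − 6.947/9.365) = 0.344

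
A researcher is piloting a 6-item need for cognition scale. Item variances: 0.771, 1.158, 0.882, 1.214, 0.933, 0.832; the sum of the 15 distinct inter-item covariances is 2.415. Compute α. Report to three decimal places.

α = 0.546

ΣVar(i) = 0.771 + 1.158 + 0.882 + 1.214 + 0.933 + 0.832 = 5.790
Sum of distinct covariances = 2.415
Var(T) = ΣVar(i) + 2·Σcov = 5.790 + 2 × 2.415 = 10.620
α = (6/5)·(1 − 5.790/10.620) = 0.546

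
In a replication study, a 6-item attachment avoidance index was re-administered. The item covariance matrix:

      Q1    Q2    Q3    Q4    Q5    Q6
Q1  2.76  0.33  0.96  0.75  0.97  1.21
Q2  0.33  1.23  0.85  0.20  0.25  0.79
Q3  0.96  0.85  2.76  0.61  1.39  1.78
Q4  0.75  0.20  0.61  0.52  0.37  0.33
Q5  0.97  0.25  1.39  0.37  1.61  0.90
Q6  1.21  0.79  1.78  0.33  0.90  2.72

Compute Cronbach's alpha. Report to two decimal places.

α = 0.80

Σσᵢ² = 2.76 + 1.23 + 2.76 + 0.52 + 1.61 + 2.72 = 11.60
Sum of the distinct covariances = 11.69
Var(T) = 11.60 + 2 × 11.69 = 34.98
α = (k/(k−1))·(1 − Σσᵢ²/Var(T)) = (6/5)·(1 − 11.60/34.98) = 0.80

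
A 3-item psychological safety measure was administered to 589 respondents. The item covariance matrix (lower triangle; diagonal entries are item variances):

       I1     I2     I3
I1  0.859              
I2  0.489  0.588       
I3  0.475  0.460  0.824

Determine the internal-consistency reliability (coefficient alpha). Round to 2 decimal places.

α = 0.83

Σσᵢ² = 0.859 + 0.588 + 0.824 = 2.271
Sum of the distinct covariances = 1.424
Var(T) = 2.271 + 2 × 1.424 = 5.119
α = (k/(k−1))·(1 − Σσᵢ²/Var(T)) = (3/2)·(1 − 2.271/5.119) = 0.83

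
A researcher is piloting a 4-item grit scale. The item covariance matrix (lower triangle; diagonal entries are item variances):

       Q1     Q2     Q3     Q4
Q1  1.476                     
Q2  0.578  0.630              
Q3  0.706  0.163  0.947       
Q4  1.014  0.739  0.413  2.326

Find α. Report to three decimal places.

ΣVar(i) = 1.476 + 0.630 + 0.947 + 2.326 = 5.379
Σ_{i<j} σ_ij = 3.613
total variance = 5.379 + 2 × 3.613 = 12.605
α = (k/(k−1))·(1 − ΣVar(i)/total variance) = (4/3)·(1 − 5.379/12.605) = 0.764

α = 0.764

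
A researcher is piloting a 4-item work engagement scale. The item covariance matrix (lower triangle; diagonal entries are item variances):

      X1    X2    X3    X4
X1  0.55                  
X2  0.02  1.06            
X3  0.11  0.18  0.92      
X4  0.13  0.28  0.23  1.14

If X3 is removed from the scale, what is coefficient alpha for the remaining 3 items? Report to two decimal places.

Remaining items: X1, X2, X4 (k = 3).
Σσᵢ² = 0.55 + 1.06 + 1.14 = 2.75
Var(T) = 2.75 + 2 × 0.43 = 3.61
α (item deleted) = (3/2)·(1 − 2.75/3.61) = 0.36

α = 0.36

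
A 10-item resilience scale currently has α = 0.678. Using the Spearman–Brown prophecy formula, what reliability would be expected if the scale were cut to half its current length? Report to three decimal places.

Length factor m = 1/2
α' = m·α / (1 − (1−m)·α)
   = 1/2 × 0.678 / (1 − (1 − 1/2) × 0.678)
   = 0.3390 / 0.6610 = 0.513

predicted reliability = 0.513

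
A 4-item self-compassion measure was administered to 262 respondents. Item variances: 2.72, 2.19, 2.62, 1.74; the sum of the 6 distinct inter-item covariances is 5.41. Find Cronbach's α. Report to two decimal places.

α = 0.72

sum of item variances = 2.72 + 2.19 + 2.62 + 1.74 = 9.27
Sum of distinct covariances = 5.41
σ²_total = sum of item variances + 2·Σcov = 9.27 + 2 × 5.41 = 20.09
α = (4/3)·(1 − 9.27/20.09) = 0.72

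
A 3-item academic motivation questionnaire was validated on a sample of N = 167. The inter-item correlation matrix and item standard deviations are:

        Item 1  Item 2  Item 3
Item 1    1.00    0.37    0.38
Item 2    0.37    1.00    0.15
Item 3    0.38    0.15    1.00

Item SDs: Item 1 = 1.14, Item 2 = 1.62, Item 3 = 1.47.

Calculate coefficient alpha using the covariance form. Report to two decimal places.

Σσ²ᵢ = 1.14² + 1.62² + 1.47² = 6.0849
Covariances σ_ij = r_ij · s_i · s_j:
  σ(Item 1,Item 2) = 0.37 × 1.14 × 1.62 = 0.6833
  σ(Item 1,Item 3) = 0.38 × 1.14 × 1.47 = 0.6368
  σ(Item 2,Item 3) = 0.15 × 1.62 × 1.47 = 0.3572
σ²_T = Σσ²ᵢ + 2·Σσ_ij = 6.0849 + 2 × 1.6773 = 9.4395
α = (3/2)·(1 − 6.0849/9.4395) = 0.53

α = 0.53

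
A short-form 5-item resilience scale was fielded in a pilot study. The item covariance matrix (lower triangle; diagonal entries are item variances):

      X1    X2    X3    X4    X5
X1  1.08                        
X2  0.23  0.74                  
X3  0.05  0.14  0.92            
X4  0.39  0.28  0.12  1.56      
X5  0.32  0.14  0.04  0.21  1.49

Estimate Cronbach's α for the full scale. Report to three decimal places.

Σσ²ᵢ = 1.08 + 0.74 + 0.92 + 1.56 + 1.49 = 5.79
Σ_{i<j} σ_ij = 1.92
σ²_T = 5.79 + 2 × 1.92 = 9.63
α = (k/(k−1))·(1 − Σσ²ᵢ/σ²_T) = (5/4)·(1 − 5.79/9.63) = 0.498

α = 0.498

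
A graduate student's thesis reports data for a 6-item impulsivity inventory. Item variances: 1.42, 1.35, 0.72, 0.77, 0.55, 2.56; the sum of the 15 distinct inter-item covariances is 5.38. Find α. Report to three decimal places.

ΣVar(i) = 1.42 + 1.35 + 0.72 + 0.77 + 0.55 + 2.56 = 7.37
Sum of distinct covariances = 5.38
σ²_T = ΣVar(i) + 2·Σcov = 7.37 + 2 × 5.38 = 18.13
α = (6/5)·(1 − 7.37/18.13) = 0.712

α = 0.712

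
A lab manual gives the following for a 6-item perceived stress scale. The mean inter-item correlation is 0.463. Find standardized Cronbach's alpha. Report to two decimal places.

Standardized α = k·r̄ / (1 + (k−1)·r̄) = 6 × 0.463 / (1 + 5 × 0.463)
  = 2.7780 / 3.3150 = 0.84

standardized Cronbach's alpha = 0.84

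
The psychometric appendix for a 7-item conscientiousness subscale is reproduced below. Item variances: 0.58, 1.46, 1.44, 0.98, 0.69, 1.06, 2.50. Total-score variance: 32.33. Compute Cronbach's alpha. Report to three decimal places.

α = 0.852

Σσᵢ² = 0.58 + 1.46 + 1.44 + 0.98 + 0.69 + 1.06 + 2.50 = 8.71
α = (k/(k−1))·(1 − Σσᵢ²/total variance) = (7/6)·(1 − 8.71/32.33) = 0.852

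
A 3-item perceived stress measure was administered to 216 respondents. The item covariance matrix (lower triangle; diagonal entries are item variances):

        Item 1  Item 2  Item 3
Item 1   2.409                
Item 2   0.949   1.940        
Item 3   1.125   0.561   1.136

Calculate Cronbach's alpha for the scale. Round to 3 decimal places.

Σσ²ᵢ = 2.409 + 1.940 + 1.136 = 5.485
Sum of the distinct covariances = 2.635
total variance = 5.485 + 2 × 2.635 = 10.755
α = (k/(k−1))·(1 − Σσ²ᵢ/total variance) = (3/2)·(1 − 5.485/10.755) = 0.735

Cronbach's alpha = 0.735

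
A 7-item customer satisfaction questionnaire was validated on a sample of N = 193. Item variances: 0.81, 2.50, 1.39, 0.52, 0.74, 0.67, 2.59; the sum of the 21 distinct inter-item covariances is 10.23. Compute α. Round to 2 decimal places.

α = 0.80

Σσ²ᵢ = 0.81 + 2.50 + 1.39 + 0.52 + 0.74 + 0.67 + 2.59 = 9.22
Sum of distinct covariances = 10.23
σ²_T = Σσ²ᵢ + 2·Σcov = 9.22 + 2 × 10.23 = 29.68
α = (7/6)·(1 − 9.22/29.68) = 0.80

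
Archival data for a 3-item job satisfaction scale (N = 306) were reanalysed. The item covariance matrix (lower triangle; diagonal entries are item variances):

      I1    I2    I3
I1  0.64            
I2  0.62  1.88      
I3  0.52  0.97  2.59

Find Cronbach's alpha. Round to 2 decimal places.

Σσᵢ² = 0.64 + 1.88 + 2.59 = 5.11
Sum of off-diagonal covariances = 2.11
σ²_T = 5.11 + 2 × 2.11 = 9.33
α = (k/(k−1))·(1 − Σσᵢ²/σ²_T) = (3/2)·(1 − 5.11/9.33) = 0.68

Cronbach's alpha = 0.68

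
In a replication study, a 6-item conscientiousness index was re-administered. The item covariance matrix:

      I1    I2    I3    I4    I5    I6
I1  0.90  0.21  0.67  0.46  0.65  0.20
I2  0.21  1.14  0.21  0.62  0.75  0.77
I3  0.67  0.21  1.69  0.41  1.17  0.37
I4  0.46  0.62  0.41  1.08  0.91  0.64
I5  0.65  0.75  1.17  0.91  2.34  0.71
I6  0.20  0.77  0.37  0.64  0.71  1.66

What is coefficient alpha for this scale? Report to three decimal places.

sum of item variances = 0.90 + 1.14 + 1.69 + 1.08 + 2.34 + 1.66 = 8.81
Sum of the distinct covariances = 8.75
σ²_T = 8.81 + 2 × 8.75 = 26.31
α = (k/(k−1))·(1 − sum of item variances/σ²_T) = (6/5)·(1 − 8.81/26.31) = 0.798

coefficient alpha = 0.798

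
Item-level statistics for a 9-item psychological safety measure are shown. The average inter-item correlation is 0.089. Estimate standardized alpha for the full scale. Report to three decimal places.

standardized alpha = 0.468

Standardized α = k·r̄ / (1 + (k−1)·r̄) = 9 × 0.089 / (1 + 8 × 0.089)
  = 0.8010 / 1.7120 = 0.468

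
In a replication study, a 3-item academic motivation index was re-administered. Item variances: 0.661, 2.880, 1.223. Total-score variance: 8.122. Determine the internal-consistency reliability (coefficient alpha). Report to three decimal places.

α = 0.620

ΣVar(i) = 0.661 + 2.880 + 1.223 = 4.764
α = (k/(k−1))·(1 − ΣVar(i)/σ²_total) = (3/2)·(1 − 4.764/8.122) = 0.620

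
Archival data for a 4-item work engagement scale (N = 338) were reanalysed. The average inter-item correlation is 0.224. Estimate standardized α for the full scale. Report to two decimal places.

α = 0.54

Standardized α = k·r̄ / (1 + (k−1)·r̄) = 4 × 0.224 / (1 + 3 × 0.224)
  = 0.8960 / 1.6720 = 0.54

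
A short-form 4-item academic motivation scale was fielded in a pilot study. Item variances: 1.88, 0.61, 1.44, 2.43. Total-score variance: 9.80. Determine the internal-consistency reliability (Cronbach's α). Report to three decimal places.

Σσᵢ² = 1.88 + 0.61 + 1.44 + 2.43 = 6.36
α = (k/(k−1))·(1 − Σσᵢ²/σ²_T) = (4/3)·(1 − 6.36/9.80) = 0.468

Cronbach's α = 0.468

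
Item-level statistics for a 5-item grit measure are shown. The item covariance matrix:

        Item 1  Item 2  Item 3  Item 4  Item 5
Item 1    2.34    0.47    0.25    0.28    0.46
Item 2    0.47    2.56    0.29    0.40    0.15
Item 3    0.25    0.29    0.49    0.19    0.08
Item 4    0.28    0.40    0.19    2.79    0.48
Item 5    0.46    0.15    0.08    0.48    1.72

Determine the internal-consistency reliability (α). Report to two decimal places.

Σσ²ᵢ = 2.34 + 2.56 + 0.49 + 2.79 + 1.72 = 9.90
Sum of off-diagonal covariances = 3.05
σ²_total = 9.90 + 2 × 3.05 = 16.00
α = (k/(k−1))·(1 − Σσ²ᵢ/σ²_total) = (5/4)·(1 − 9.90/16.00) = 0.48

α = 0.48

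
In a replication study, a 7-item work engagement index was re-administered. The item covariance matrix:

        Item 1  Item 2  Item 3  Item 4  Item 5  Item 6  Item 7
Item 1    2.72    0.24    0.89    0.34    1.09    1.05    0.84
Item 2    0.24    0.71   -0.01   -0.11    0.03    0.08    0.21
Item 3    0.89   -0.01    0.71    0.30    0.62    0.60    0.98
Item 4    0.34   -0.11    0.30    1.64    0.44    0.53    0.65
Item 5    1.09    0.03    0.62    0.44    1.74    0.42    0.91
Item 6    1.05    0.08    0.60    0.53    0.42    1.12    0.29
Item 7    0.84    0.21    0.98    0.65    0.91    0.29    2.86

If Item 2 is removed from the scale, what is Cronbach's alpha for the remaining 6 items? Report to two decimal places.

Remaining items: Item 1, Item 3, Item 4, Item 5, Item 6, Item 7 (k = 6).
Σσ²ᵢ = 2.72 + 0.71 + 1.64 + 1.74 + 1.12 + 2.86 = 10.79
Var(T) = 10.79 + 2 × 9.95 = 30.69
α (item deleted) = (6/5)·(1 − 10.79/30.69) = 0.78

α = 0.78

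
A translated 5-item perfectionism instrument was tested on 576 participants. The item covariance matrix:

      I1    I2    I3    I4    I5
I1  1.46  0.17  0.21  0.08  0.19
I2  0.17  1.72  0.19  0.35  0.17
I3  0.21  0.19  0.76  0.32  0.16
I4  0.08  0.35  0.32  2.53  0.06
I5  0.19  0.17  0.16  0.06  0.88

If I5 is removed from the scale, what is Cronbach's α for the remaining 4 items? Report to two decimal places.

Remaining items: I1, I2, I3, I4 (k = 4).
ΣVar(i) = 1.46 + 1.72 + 0.76 + 2.53 = 6.47
Var(T) = 6.47 + 2 × 1.32 = 9.11
α (item deleted) = (4/3)·(1 − 6.47/9.11) = 0.39

Cronbach's α = 0.39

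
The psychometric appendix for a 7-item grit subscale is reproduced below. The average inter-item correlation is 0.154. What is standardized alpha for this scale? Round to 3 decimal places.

standardized alpha = 0.560

Standardized α = k·r̄ / (1 + (k−1)·r̄) = 7 × 0.154 / (1 + 6 × 0.154)
  = 1.0780 / 1.9240 = 0.560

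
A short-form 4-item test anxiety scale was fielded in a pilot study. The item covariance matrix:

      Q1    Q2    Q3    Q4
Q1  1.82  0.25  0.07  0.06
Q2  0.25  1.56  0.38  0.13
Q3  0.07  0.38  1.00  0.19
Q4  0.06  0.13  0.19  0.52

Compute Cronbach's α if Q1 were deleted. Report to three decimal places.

Remaining items: Q2, Q3, Q4 (k = 3).
sum of item variances = 1.56 + 1.00 + 0.52 = 3.08
σ²_T = 3.08 + 2 × 0.70 = 4.48
α (item deleted) = (3/2)·(1 − 3.08/4.48) = 0.469

Cronbach's α = 0.469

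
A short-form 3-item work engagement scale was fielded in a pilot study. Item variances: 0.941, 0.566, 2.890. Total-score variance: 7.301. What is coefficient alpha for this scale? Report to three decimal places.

ΣVar(i) = 0.941 + 0.566 + 2.890 = 4.397
α = (k/(k−1))·(1 − ΣVar(i)/total variance) = (3/2)·(1 − 4.397/7.301) = 0.597

coefficient alpha = 0.597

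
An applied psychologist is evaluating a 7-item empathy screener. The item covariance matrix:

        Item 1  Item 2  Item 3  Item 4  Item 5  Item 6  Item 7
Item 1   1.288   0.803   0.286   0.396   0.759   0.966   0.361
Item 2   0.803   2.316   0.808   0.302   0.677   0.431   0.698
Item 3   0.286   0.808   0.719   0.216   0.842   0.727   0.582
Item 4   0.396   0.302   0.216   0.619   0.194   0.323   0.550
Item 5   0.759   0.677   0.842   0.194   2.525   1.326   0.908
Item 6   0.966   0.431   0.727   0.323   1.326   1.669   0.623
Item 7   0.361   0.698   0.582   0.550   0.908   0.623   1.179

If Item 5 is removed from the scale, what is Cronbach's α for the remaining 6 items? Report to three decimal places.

Remaining items: Item 1, Item 2, Item 3, Item 4, Item 6, Item 7 (k = 6).
sum of item variances = 1.288 + 2.316 + 0.719 + 0.619 + 1.669 + 1.179 = 7.790
Var(T) = 7.790 + 2 × 8.072 = 23.934
α (item deleted) = (6/5)·(1 − 7.790/23.934) = 0.809

Cronbach's α = 0.809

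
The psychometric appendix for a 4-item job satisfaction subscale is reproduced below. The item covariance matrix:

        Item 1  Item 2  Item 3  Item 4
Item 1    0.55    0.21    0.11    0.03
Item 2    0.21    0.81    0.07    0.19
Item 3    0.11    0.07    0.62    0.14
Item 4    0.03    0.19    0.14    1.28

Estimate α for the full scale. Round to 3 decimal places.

ΣVar(i) = 0.55 + 0.81 + 0.62 + 1.28 = 3.26
Σ_{i<j} σ_ij = 0.75
Var(T) = 3.26 + 2 × 0.75 = 4.76
α = (k/(k−1))·(1 − ΣVar(i)/Var(T)) = (4/3)·(1 − 3.26/4.76) = 0.420

α = 0.420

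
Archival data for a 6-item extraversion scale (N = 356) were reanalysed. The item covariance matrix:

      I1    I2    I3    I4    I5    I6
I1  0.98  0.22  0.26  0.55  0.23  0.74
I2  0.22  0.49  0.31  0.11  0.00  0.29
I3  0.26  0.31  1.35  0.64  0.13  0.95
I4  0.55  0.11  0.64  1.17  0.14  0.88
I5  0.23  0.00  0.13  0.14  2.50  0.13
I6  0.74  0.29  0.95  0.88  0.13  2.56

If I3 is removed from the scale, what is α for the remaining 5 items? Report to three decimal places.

Remaining items: I1, I2, I4, I5, I6 (k = 5).
ΣVar(i) = 0.98 + 0.49 + 1.17 + 2.50 + 2.56 = 7.70
σ²_T = 7.70 + 2 × 3.29 = 14.28
α (item deleted) = (5/4)·(1 − 7.70/14.28) = 0.576

α = 0.576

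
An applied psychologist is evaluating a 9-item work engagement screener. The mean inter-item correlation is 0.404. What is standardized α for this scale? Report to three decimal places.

standardized α = 0.859

Standardized α = k·r̄ / (1 + (k−1)·r̄) = 9 × 0.404 / (1 + 8 × 0.404)
  = 3.6360 / 4.2320 = 0.859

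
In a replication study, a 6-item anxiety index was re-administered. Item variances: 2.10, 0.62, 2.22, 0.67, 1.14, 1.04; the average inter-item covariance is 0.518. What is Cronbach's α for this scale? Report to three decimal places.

Σσ²ᵢ = 2.10 + 0.62 + 2.22 + 0.67 + 1.14 + 1.04 = 7.79
Sum of the 15 distinct covariances = 15 × 0.518 = 7.770
total variance = Σσ²ᵢ + 2·Σcov = 7.79 + 2 × 7.770 = 23.330
α = (6/5)·(1 − 7.79/23.330) = 0.799

Cronbach's α = 0.799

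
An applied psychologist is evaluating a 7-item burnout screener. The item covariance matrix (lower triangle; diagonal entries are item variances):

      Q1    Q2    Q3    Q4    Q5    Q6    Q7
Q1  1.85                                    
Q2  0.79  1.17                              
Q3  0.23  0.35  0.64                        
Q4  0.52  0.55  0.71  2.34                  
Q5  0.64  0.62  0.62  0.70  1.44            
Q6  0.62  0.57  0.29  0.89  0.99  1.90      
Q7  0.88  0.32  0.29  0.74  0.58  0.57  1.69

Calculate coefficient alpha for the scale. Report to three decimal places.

coefficient alpha = 0.809

sum of item variances = 1.85 + 1.17 + 0.64 + 2.34 + 1.44 + 1.90 + 1.69 = 11.03
Sum of off-diagonal covariances = 12.47
Var(T) = 11.03 + 2 × 12.47 = 35.97
α = (k/(k−1))·(1 − sum of item variances/Var(T)) = (7/6)·(1 − 11.03/35.97) = 0.809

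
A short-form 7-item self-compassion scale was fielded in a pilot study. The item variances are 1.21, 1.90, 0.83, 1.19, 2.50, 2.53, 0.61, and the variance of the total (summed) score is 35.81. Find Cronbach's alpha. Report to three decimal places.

Cronbach's alpha = 0.816

sum of item variances = 1.21 + 1.90 + 0.83 + 1.19 + 2.50 + 2.53 + 0.61 = 10.77
α = (k/(k−1))·(1 − sum of item variances/total variance) = (7/6)·(1 − 10.77/35.81) = 0.816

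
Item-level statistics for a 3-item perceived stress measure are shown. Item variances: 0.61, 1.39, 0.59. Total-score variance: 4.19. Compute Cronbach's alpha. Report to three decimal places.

Σσ²ᵢ = 0.61 + 1.39 + 0.59 = 2.59
α = (k/(k−1))·(1 − Σσ²ᵢ/Var(T)) = (3/2)·(1 − 2.59/4.19) = 0.573

Cronbach's alpha = 0.573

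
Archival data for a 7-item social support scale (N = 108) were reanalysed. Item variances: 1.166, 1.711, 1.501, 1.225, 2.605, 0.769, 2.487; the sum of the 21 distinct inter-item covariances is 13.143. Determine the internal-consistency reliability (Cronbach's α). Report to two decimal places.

α = 0.81

Σσᵢ² = 1.166 + 1.711 + 1.501 + 1.225 + 2.605 + 0.769 + 2.487 = 11.464
Sum of distinct covariances = 13.143
σ²_T = Σσᵢ² + 2·Σcov = 11.464 + 2 × 13.143 = 37.750
α = (7/6)·(1 − 11.464/37.750) = 0.81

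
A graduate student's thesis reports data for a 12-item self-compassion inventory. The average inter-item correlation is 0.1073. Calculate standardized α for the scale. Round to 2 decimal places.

Standardized α = k·r̄ / (1 + (k−1)·r̄) = 12 × 0.1073 / (1 + 11 × 0.1073)
  = 1.2876 / 2.1803 = 0.59

standardized α = 0.59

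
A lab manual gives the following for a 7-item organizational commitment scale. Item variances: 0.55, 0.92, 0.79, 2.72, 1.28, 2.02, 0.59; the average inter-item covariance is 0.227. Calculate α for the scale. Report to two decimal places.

sum of item variances = 0.55 + 0.92 + 0.79 + 2.72 + 1.28 + 2.02 + 0.59 = 8.87
Sum of the 21 distinct covariances = 21 × 0.227 = 4.767
σ²_total = sum of item variances + 2·Σcov = 8.87 + 2 × 4.767 = 18.404
α = (7/6)·(1 − 8.87/18.404) = 0.60

α = 0.60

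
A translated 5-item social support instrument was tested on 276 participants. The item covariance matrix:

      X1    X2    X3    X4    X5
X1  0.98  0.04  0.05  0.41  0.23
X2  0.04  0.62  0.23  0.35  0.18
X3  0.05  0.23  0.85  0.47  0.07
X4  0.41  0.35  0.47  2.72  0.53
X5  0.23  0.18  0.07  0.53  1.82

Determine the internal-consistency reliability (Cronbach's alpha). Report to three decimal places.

α = 0.528

sum of item variances = 0.98 + 0.62 + 0.85 + 2.72 + 1.82 = 6.99
Σ_{i<j} σ_ij = 2.56
σ²_T = 6.99 + 2 × 2.56 = 12.11
α = (k/(k−1))·(1 − sum of item variances/σ²_T) = (5/4)·(1 − 6.99/12.11) = 0.528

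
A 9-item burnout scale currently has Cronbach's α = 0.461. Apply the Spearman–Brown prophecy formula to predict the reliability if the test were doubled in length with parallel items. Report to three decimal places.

predicted reliability = 0.631

Length factor m = 2
α' = m·α / (1 + (m−1)·α)
   = 2 × 0.461 / (1 + (2 − 1) × 0.461)
   = 0.9220 / 1.4610 = 0.631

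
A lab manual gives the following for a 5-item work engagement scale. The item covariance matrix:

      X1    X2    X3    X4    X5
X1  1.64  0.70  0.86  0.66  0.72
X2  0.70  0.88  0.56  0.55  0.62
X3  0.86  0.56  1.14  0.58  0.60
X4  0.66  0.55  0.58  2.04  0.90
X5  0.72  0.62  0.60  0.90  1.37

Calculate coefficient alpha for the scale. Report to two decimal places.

coefficient alpha = 0.82

ΣVar(i) = 1.64 + 0.88 + 1.14 + 2.04 + 1.37 = 7.07
Sum of the distinct covariances = 6.75
σ²_total = 7.07 + 2 × 6.75 = 20.57
α = (k/(k−1))·(1 − ΣVar(i)/σ²_total) = (5/4)·(1 − 7.07/20.57) = 0.82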